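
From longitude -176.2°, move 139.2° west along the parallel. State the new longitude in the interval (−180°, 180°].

+44.6°

Start at -176.2°; shift −139.2° → -315.4°.
-315.4° lies outside (−180°, 180°]; add 360° → +44.6°.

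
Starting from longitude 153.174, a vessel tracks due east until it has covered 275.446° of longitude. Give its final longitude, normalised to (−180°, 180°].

+68.620°

Start at +153.174°; shift +275.446° → +428.620°.
+428.620° lies outside (−180°, 180°]; subtract 360° → +68.620°.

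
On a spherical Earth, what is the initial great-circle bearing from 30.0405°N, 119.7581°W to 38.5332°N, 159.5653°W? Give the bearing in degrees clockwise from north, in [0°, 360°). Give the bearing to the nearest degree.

Δλ = -159.5653 − -119.7581 = -39.8072°.
θ = atan2( sin Δλ · cos φ₂ , cos φ₁ · sin φ₂ − sin φ₁ · cos φ₂ · cos Δλ )
  = atan2(-0.50080, 0.23846) = -64.539° → normalised to [0°, 360°): 295.461°.

295°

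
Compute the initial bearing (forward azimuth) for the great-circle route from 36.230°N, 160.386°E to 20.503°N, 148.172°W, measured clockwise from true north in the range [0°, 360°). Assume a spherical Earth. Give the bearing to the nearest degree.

95°

Δλ = -148.172 − 160.386 = -308.558°; wrapped into (−180°, 180°]: 51.442°.
θ = atan2( sin Δλ · cos φ₂ , cos φ₁ · sin φ₂ − sin φ₁ · cos φ₂ · cos Δλ )
  = atan2(0.73244, -0.06252) = 94.879° → normalised to [0°, 360°): 94.879°.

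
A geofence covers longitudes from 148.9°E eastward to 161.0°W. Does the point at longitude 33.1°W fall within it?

No

Band width going east from +148.9° to -161.0°: ((-161.0 − 148.9) mod 360) = 50.1°.
Offset of -33.1° east of the west edge: ((-33.1 − 148.9) mod 360) = 178.0°.
178.0° > 50.1° ⇒ outside.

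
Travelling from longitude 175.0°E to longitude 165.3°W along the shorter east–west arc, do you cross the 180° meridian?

Yes

Naïve |-165.3 − 175.0| = 340.3° > 180°, so the shorter arc goes the other way round — across 180°.
Signed shortest Δλ = ((-165.3 − 175.0 + 180) mod 360) − 180 = 19.7°.
Going east by 19.7° from +175.0° passes through 180° before reaching -165.3°.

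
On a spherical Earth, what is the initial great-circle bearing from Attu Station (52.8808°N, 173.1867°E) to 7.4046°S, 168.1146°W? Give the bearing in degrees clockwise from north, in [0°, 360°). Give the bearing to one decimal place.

159.0°

Δλ = -168.1146 − 173.1867 = -341.3013°; wrapped into (−180°, 180°]: 18.6987°.
θ = atan2( sin Δλ · cos φ₂ , cos φ₁ · sin φ₂ − sin φ₁ · cos φ₂ · cos Δλ )
  = atan2(0.31792, -0.82677) = 158.967° → normalised to [0°, 360°): 158.967°.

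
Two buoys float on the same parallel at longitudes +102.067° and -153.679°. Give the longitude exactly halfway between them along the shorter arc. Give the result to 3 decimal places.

Signed shortest Δλ from +102.067° to -153.679° is +104.254°.
Midpoint longitude = +102.067° + (+104.254°)/2 = +102.067° + 52.127° = +154.194°.
(The naïve average (+102.067 + -153.679)/2 = -25.806° is on the wrong side of the globe.)

+154.194°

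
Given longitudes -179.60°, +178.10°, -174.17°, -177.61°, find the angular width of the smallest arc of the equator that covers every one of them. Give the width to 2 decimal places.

Sort the longitudes: -179.60°, -177.61°, -174.17°, +178.10°.
Eastward gaps between consecutive values (wrapping around): 1.99°, 3.44°, 352.27°, 2.30°.
Largest gap = 352.27° ⇒ minimal covering band is its complement: 360° − 352.27° = 7.73°.
Band runs from +178.10° eastward to -174.17°, crossing the antimeridian.

7.73°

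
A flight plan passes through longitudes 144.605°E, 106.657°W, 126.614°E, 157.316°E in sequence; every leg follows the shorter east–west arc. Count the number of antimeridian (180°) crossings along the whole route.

2

Leg 1: +144.605° → -106.657°, shortest Δλ = 108.738° (east) — crosses 180°.
Leg 2: -106.657° → +126.614°, shortest Δλ = -126.729° (west) — crosses 180°.
Leg 3: +126.614° → +157.316°, shortest Δλ = 30.702° (east) — does not cross 180°.
Total crossings: 2.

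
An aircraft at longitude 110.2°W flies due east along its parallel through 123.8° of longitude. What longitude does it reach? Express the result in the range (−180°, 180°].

13.6°E

Start at -110.2°; shift +123.8° → +13.6°.
+13.6° already lies in (−180°, 180°].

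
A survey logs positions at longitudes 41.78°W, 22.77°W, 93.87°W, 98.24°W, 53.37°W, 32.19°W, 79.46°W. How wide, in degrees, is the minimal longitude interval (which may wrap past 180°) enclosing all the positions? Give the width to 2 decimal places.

Sort the longitudes: -98.24°, -93.87°, -79.46°, -53.37°, -41.78°, -32.19°, -22.77°.
Eastward gaps between consecutive values (wrapping around): 4.37°, 14.41°, 26.09°, 11.59°, 9.59°, 9.42°, 284.53°.
Largest gap = 284.53° ⇒ minimal covering band is its complement: 360° − 284.53° = 75.47°.
Band runs from -98.24° eastward to -22.77°.

75.47°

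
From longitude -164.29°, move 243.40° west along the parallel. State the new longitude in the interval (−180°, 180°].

-47.69°

Start at -164.29°; shift −243.40° → -407.69°.
-407.69° lies outside (−180°, 180°]; add 360° → -47.69°.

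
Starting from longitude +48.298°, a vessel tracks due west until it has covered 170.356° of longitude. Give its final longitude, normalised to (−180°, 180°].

Start at +48.298°; shift −170.356° → -122.058°.
-122.058° already lies in (−180°, 180°].

-122.058°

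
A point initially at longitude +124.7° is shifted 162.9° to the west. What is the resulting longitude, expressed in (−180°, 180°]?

-38.2°

Start at +124.7°; shift −162.9° → -38.2°.
-38.2° already lies in (−180°, 180°].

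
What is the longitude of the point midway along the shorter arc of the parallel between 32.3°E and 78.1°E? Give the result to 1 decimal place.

Signed shortest Δλ from +32.3° to +78.1° is +45.8°.
Midpoint longitude = +32.3° + (+45.8°)/2 = +32.3° + 22.9° = +55.2°.

55.2°E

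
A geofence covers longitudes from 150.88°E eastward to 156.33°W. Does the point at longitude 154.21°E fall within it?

Band width going east from +150.88° to -156.33°: ((-156.33 − 150.88) mod 360) = 52.79°.
Offset of +154.21° east of the west edge: ((154.21 − 150.88) mod 360) = 3.33°.
3.33° ≤ 52.79° ⇒ inside.

Yes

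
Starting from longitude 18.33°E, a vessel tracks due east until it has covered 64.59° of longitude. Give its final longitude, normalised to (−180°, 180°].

Start at +18.33°; shift +64.59° → +82.92°.
+82.92° already lies in (−180°, 180°].

82.92°E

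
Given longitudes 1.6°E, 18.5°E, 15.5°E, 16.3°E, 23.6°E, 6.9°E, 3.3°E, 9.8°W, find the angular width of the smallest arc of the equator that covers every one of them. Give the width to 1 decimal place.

33.4°

Sort the longitudes: -9.8°, +1.6°, +3.3°, +6.9°, +15.5°, +16.3°, +18.5°, +23.6°.
Eastward gaps between consecutive values (wrapping around): 11.4°, 1.7°, 3.6°, 8.6°, 0.8°, 2.2°, 5.1°, 326.6°.
Largest gap = 326.6° ⇒ minimal covering band is its complement: 360° − 326.6° = 33.4°.
Band runs from -9.8° eastward to +23.6°.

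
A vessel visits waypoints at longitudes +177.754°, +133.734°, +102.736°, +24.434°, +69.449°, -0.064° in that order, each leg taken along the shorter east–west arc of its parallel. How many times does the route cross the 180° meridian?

0

Leg 1: +177.754° → +133.734°, shortest Δλ = -44.02° (west) — does not cross 180°.
Leg 2: +133.734° → +102.736°, shortest Δλ = -30.998° (west) — does not cross 180°.
Leg 3: +102.736° → +24.434°, shortest Δλ = -78.302° (west) — does not cross 180°.
Leg 4: +24.434° → +69.449°, shortest Δλ = 45.015° (east) — does not cross 180°.
Leg 5: +69.449° → -0.064°, shortest Δλ = -69.513° (west) — does not cross 180°.
Total crossings: 0.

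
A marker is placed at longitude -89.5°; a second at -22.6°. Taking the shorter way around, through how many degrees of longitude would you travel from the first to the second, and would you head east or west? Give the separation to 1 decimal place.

Raw difference: -22.6 − -89.5 = 66.9°.
Normalise into (−180°, 180°]: 66.9° stays 66.9°.
Positive ⇒ the second point lies to the east; separation 66.9°.

66.9° east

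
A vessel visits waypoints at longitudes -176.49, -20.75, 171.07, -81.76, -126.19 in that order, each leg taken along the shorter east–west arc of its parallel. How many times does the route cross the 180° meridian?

2

Leg 1: -176.49° → -20.75°, shortest Δλ = 155.74° (east) — does not cross 180°.
Leg 2: -20.75° → +171.07°, shortest Δλ = -168.18° (west) — crosses 180°.
Leg 3: +171.07° → -81.76°, shortest Δλ = 107.17° (east) — crosses 180°.
Leg 4: -81.76° → -126.19°, shortest Δλ = -44.43° (west) — does not cross 180°.
Total crossings: 2.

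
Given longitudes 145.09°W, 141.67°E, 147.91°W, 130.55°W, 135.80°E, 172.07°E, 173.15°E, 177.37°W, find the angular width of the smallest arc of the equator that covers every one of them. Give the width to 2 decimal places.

Sort the longitudes: -177.37°, -147.91°, -145.09°, -130.55°, +135.80°, +141.67°, +172.07°, +173.15°.
Eastward gaps between consecutive values (wrapping around): 29.46°, 2.82°, 14.54°, 266.35°, 5.87°, 30.40°, 1.08°, 9.48°.
Largest gap = 266.35° ⇒ minimal covering band is its complement: 360° − 266.35° = 93.65°.
Band runs from +135.80° eastward to -130.55°, crossing the antimeridian.

93.65°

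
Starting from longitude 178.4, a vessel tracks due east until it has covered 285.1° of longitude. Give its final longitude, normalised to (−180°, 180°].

Start at +178.4°; shift +285.1° → +463.5°.
+463.5° lies outside (−180°, 180°]; subtract 360° → +103.5°.

+103.5°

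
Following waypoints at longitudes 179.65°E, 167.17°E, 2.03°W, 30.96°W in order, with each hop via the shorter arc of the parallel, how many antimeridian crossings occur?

0

Leg 1: +179.65° → +167.17°, shortest Δλ = -12.48° (west) — does not cross 180°.
Leg 2: +167.17° → -2.03°, shortest Δλ = -169.2° (west) — does not cross 180°.
Leg 3: -2.03° → -30.96°, shortest Δλ = -28.93° (west) — does not cross 180°.
Total crossings: 0.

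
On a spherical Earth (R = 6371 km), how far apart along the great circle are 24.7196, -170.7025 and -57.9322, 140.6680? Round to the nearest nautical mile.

5526 nmi

Δλ = 140.6680 − -170.7025 = 311.3705°; wrapped into (−180°, 180°]: -48.6295°.
Δφ = -57.9322 − 24.7196 = -82.6518°.
a = sin²(Δφ/2) + cos φ₁ · cos φ₂ · sin²(Δλ/2) = 0.517813.
c = 2·atan2(√a, √(1−a)) = 1.60643 rad → d = 6371·c ≈ 10234.57 km ≈ 5526.23 nmi.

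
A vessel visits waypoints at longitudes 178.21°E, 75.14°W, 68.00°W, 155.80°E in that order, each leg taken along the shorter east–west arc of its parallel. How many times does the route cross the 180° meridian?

2

Leg 1: +178.21° → -75.14°, shortest Δλ = 106.65° (east) — crosses 180°.
Leg 2: -75.14° → -68.00°, shortest Δλ = 7.14° (east) — does not cross 180°.
Leg 3: -68.00° → +155.80°, shortest Δλ = -136.2° (west) — crosses 180°.
Total crossings: 2.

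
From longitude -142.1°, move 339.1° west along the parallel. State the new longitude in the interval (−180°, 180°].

-121.2°

Start at -142.1°; shift −339.1° → -481.2°.
-481.2° lies outside (−180°, 180°]; add 360° → -121.2°.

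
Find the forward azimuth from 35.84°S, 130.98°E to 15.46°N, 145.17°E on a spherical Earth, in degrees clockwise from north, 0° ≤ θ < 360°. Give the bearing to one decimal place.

17.2°

Δλ = 145.17 − 130.98 = 14.19°.
θ = atan2( sin Δλ · cos φ₂ , cos φ₁ · sin φ₂ − sin φ₁ · cos φ₂ · cos Δλ )
  = atan2(0.23627, 0.76321) = 17.201° → normalised to [0°, 360°): 17.201°.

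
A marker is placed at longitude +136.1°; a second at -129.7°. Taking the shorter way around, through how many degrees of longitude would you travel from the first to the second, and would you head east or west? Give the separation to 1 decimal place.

94.2° east

Raw difference: -129.7 − 136.1 = -265.8°.
Normalise into (−180°, 180°]: -265.8° + 360° = 94.2°.
Positive ⇒ the second point lies to the east; separation 94.2°.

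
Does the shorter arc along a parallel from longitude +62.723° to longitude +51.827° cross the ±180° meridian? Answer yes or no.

No

Signed shortest Δλ = ((51.827 − 62.723 + 180) mod 360) − 180 = -10.896°.
Going west by 10.896° from +62.723° reaches +51.827° without touching 180°.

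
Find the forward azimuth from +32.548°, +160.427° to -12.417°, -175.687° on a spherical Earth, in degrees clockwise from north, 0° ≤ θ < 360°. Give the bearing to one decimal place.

Δλ = -175.687 − 160.427 = -336.114°; wrapped into (−180°, 180°]: 23.886°.
θ = atan2( sin Δλ · cos φ₂ , cos φ₁ · sin φ₂ − sin φ₁ · cos φ₂ · cos Δλ )
  = atan2(0.39545, -0.66167) = 149.136° → normalised to [0°, 360°): 149.136°.

149.1°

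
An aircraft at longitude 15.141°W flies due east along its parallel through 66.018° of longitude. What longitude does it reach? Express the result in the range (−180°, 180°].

Start at -15.141°; shift +66.018° → +50.877°.
+50.877° already lies in (−180°, 180°].

50.877°E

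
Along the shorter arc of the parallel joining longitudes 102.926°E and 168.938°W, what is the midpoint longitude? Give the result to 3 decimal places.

146.994°E

Signed shortest Δλ from +102.926° to -168.938° is +88.136°.
Midpoint longitude = +102.926° + (+88.136°)/2 = +102.926° + 44.068° = +146.994°.
(The naïve average (+102.926 + -168.938)/2 = -33.006° is on the wrong side of the globe.)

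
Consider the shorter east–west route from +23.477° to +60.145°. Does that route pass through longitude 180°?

No

Signed shortest Δλ = ((60.145 − 23.477 + 180) mod 360) − 180 = 36.668°.
Going east by 36.668° from +23.477° reaches +60.145° without touching 180°.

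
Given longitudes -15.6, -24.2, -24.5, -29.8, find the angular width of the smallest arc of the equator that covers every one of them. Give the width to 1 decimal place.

Sort the longitudes: -29.8°, -24.5°, -24.2°, -15.6°.
Eastward gaps between consecutive values (wrapping around): 5.3°, 0.3°, 8.6°, 345.8°.
Largest gap = 345.8° ⇒ minimal covering band is its complement: 360° − 345.8° = 14.2°.
Band runs from -29.8° eastward to -15.6°.

14.2°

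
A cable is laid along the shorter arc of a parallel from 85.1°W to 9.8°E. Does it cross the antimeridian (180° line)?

Signed shortest Δλ = ((9.8 − -85.1 + 180) mod 360) − 180 = 94.9°.
Going east by 94.9° from -85.1° reaches +9.8° without touching 180°.

No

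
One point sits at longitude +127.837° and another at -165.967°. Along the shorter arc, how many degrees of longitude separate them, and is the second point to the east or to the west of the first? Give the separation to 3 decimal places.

Raw difference: -165.967 − 127.837 = -293.804°.
Normalise into (−180°, 180°]: -293.804° + 360° = 66.196°.
Positive ⇒ the second point lies to the east; separation 66.196°.

66.196° east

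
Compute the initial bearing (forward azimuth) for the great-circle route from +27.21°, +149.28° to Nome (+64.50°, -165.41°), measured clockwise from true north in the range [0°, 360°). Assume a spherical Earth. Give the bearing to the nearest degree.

Δλ = -165.41 − 149.28 = -314.69°; wrapped into (−180°, 180°]: 45.31°.
θ = atan2( sin Δλ · cos φ₂ , cos φ₁ · sin φ₂ − sin φ₁ · cos φ₂ · cos Δλ )
  = atan2(0.30606, 0.66426) = 24.738° → normalised to [0°, 360°): 24.738°.

25°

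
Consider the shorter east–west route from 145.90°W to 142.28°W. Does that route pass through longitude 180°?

Signed shortest Δλ = ((-142.28 − -145.90 + 180) mod 360) − 180 = 3.62°.
Going east by 3.62° from -145.90° reaches -142.28° without touching 180°.

No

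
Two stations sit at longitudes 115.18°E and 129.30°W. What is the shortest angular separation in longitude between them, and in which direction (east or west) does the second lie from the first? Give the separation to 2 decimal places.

115.52° east

Raw difference: -129.30 − 115.18 = -244.48°.
Normalise into (−180°, 180°]: -244.48° + 360° = 115.52°.
Positive ⇒ the second point lies to the east; separation 115.52°.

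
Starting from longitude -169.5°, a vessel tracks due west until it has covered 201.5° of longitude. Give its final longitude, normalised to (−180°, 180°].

Start at -169.5°; shift −201.5° → -371.0°.
-371.0° lies outside (−180°, 180°]; add 360° → -11.0°.

-11.0°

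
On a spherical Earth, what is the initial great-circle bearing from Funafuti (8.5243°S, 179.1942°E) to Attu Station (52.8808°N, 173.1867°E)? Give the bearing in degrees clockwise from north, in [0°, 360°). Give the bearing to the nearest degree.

356°

Δλ = 173.1867 − 179.1942 = -6.0075°.
θ = atan2( sin Δλ · cos φ₂ , cos φ₁ · sin φ₂ − sin φ₁ · cos φ₂ · cos Δλ )
  = atan2(-0.06316, 0.87753) = -4.117° → normalised to [0°, 360°): 355.883°.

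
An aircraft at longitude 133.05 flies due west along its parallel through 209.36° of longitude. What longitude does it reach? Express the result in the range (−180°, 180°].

Start at +133.05°; shift −209.36° → -76.31°.
-76.31° already lies in (−180°, 180°].

-76.31°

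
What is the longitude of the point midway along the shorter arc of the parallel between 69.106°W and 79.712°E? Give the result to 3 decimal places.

Signed shortest Δλ from -69.106° to +79.712° is +148.818°.
Midpoint longitude = -69.106° + (+148.818°)/2 = -69.106° + 74.409° = +5.303°.

5.303°E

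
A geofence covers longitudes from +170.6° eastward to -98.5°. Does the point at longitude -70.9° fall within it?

Band width going east from +170.6° to -98.5°: ((-98.5 − 170.6) mod 360) = 90.9°.
Offset of -70.9° east of the west edge: ((-70.9 − 170.6) mod 360) = 118.5°.
118.5° > 90.9° ⇒ outside.

No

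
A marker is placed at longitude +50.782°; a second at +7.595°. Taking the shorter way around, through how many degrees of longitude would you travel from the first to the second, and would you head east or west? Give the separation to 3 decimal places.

43.187° west

Raw difference: 7.595 − 50.782 = -43.187°.
Normalise into (−180°, 180°]: -43.187° stays -43.187°.
Negative ⇒ the second point lies to the west; separation 43.187°.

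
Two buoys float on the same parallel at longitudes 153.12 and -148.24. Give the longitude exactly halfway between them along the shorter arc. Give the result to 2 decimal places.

-177.56°

Signed shortest Δλ from +153.12° to -148.24° is +58.64°.
Midpoint longitude = +153.12° + (+58.64°)/2 = +153.12° + 29.32° = +182.44°.
Normalise into (−180°, 180°]: -177.56°.
(The naïve average (+153.12 + -148.24)/2 = 2.44° is on the wrong side of the globe.)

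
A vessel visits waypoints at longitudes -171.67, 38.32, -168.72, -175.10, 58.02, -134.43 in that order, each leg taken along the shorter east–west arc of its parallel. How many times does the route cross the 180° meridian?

4

Leg 1: -171.67° → +38.32°, shortest Δλ = -150.01° (west) — crosses 180°.
Leg 2: +38.32° → -168.72°, shortest Δλ = 152.96° (east) — crosses 180°.
Leg 3: -168.72° → -175.10°, shortest Δλ = -6.38° (west) — does not cross 180°.
Leg 4: -175.10° → +58.02°, shortest Δλ = -126.88° (west) — crosses 180°.
Leg 5: +58.02° → -134.43°, shortest Δλ = 167.55° (east) — crosses 180°.
Total crossings: 4.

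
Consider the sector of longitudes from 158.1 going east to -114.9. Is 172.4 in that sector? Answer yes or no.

Band width going east from +158.1° to -114.9°: ((-114.9 − 158.1) mod 360) = 87.0°.
Offset of +172.4° east of the west edge: ((172.4 − 158.1) mod 360) = 14.3°.
14.3° ≤ 87.0° ⇒ inside.

Yes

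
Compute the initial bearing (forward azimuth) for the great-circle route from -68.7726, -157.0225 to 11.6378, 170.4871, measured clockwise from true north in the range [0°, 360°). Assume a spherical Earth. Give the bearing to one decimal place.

Δλ = 170.4871 − -157.0225 = 327.5096°; wrapped into (−180°, 180°]: -32.4904°.
θ = atan2( sin Δλ · cos φ₂ , cos φ₁ · sin φ₂ − sin φ₁ · cos φ₂ · cos Δλ )
  = atan2(-0.52612, 0.84313) = -31.964° → normalised to [0°, 360°): 328.036°.

328.0°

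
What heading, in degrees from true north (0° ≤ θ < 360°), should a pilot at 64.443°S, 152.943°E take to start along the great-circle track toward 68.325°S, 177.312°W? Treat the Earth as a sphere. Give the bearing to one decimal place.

121.3°

Δλ = -177.312 − 152.943 = -330.255°; wrapped into (−180°, 180°]: 29.745°.
θ = atan2( sin Δλ · cos φ₂ , cos φ₁ · sin φ₂ − sin φ₁ · cos φ₂ · cos Δλ )
  = atan2(0.18325, -0.11160) = 121.343° → normalised to [0°, 360°): 121.343°.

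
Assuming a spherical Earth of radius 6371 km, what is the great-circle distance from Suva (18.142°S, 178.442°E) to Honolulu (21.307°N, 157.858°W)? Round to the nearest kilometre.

Δλ = -157.858 − 178.442 = -336.300°; wrapped into (−180°, 180°]: 23.700°.
Δφ = 21.307 − -18.142 = 39.449°.
a = sin²(Δφ/2) + cos φ₁ · cos φ₂ · sin²(Δλ/2) = 0.151238.
c = 2·atan2(√a, √(1−a)) = 0.79886 rad → d = 6371·c ≈ 5089.54 km.

5090 km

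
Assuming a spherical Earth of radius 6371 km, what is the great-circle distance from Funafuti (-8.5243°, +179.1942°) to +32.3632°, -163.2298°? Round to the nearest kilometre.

4914 km

Δλ = -163.2298 − 179.1942 = -342.4240°; wrapped into (−180°, 180°]: 17.5760°.
Δφ = 32.3632 − -8.5243 = 40.8875°.
a = sin²(Δφ/2) + cos φ₁ · cos φ₂ · sin²(Δλ/2) = 0.141500.
c = 2·atan2(√a, √(1−a)) = 0.77131 rad → d = 6371·c ≈ 4914.00 km.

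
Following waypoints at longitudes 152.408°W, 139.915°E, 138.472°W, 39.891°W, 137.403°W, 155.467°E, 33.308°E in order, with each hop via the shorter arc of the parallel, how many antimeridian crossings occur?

3

Leg 1: -152.408° → +139.915°, shortest Δλ = -67.677° (west) — crosses 180°.
Leg 2: +139.915° → -138.472°, shortest Δλ = 81.613° (east) — crosses 180°.
Leg 3: -138.472° → -39.891°, shortest Δλ = 98.581° (east) — does not cross 180°.
Leg 4: -39.891° → -137.403°, shortest Δλ = -97.512° (west) — does not cross 180°.
Leg 5: -137.403° → +155.467°, shortest Δλ = -67.13° (west) — crosses 180°.
Leg 6: +155.467° → +33.308°, shortest Δλ = -122.159° (west) — does not cross 180°.
Total crossings: 3.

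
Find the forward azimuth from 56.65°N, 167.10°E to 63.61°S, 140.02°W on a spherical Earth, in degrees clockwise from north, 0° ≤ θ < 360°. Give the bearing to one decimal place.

Δλ = -140.02 − 167.10 = -307.12°; wrapped into (−180°, 180°]: 52.88°.
θ = atan2( sin Δλ · cos φ₂ , cos φ₁ · sin φ₂ − sin φ₁ · cos φ₂ · cos Δλ )
  = atan2(0.35442, -0.71653) = 153.682° → normalised to [0°, 360°): 153.682°.

153.7°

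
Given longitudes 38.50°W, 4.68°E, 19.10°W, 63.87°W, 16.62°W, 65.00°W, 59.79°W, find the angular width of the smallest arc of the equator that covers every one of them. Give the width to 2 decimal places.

Sort the longitudes: -65.00°, -63.87°, -59.79°, -38.50°, -19.10°, -16.62°, +4.68°.
Eastward gaps between consecutive values (wrapping around): 1.13°, 4.08°, 21.29°, 19.40°, 2.48°, 21.30°, 290.32°.
Largest gap = 290.32° ⇒ minimal covering band is its complement: 360° − 290.32° = 69.68°.
Band runs from -65.00° eastward to +4.68°.

69.68°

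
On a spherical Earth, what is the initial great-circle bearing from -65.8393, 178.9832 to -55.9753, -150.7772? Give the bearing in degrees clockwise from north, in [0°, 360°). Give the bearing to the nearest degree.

70°

Δλ = -150.7772 − 178.9832 = -329.7604°; wrapped into (−180°, 180°]: 30.2396°.
θ = atan2( sin Δλ · cos φ₂ , cos φ₁ · sin φ₂ − sin φ₁ · cos φ₂ · cos Δλ )
  = atan2(0.28180, 0.10184) = 70.131° → normalised to [0°, 360°): 70.131°.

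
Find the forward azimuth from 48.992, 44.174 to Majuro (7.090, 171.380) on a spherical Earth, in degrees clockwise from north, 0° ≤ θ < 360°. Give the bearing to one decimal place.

56.0°

Δλ = 171.380 − 44.174 = 127.206°.
θ = atan2( sin Δλ · cos φ₂ , cos φ₁ · sin φ₂ − sin φ₁ · cos φ₂ · cos Δλ )
  = atan2(0.79038, 0.53380) = 55.966° → normalised to [0°, 360°): 55.966°.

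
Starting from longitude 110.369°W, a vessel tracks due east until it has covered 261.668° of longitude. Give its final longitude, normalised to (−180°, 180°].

Start at -110.369°; shift +261.668° → +151.299°.
+151.299° already lies in (−180°, 180°].

151.299°E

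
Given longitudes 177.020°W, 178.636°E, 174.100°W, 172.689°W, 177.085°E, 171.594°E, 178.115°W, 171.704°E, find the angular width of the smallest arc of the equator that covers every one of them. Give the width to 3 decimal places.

Sort the longitudes: -178.115°, -177.020°, -174.100°, -172.689°, +171.594°, +171.704°, +177.085°, +178.636°.
Eastward gaps between consecutive values (wrapping around): 1.095°, 2.920°, 1.411°, 344.283°, 0.110°, 5.381°, 1.551°, 3.249°.
Largest gap = 344.283° ⇒ minimal covering band is its complement: 360° − 344.283° = 15.717°.
Band runs from +171.594° eastward to -172.689°, crossing the antimeridian.

15.717°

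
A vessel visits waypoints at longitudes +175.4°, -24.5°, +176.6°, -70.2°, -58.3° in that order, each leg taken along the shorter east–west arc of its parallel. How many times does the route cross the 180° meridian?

3

Leg 1: +175.4° → -24.5°, shortest Δλ = 160.1° (east) — crosses 180°.
Leg 2: -24.5° → +176.6°, shortest Δλ = -158.9° (west) — crosses 180°.
Leg 3: +176.6° → -70.2°, shortest Δλ = 113.2° (east) — crosses 180°.
Leg 4: -70.2° → -58.3°, shortest Δλ = 11.9° (east) — does not cross 180°.
Total crossings: 3.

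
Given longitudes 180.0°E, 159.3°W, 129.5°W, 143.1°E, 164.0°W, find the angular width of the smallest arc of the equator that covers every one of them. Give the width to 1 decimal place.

Sort the longitudes: -164.0°, -159.3°, -129.5°, +143.1°, +180.0°.
Eastward gaps between consecutive values (wrapping around): 4.7°, 29.8°, 272.6°, 36.9°, 16.0°.
Largest gap = 272.6° ⇒ minimal covering band is its complement: 360° − 272.6° = 87.4°.
Band runs from +143.1° eastward to -129.5°, crossing the antimeridian.

87.4°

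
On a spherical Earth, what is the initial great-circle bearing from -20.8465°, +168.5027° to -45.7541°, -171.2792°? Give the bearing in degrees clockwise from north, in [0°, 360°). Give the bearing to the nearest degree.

Δλ = -171.2792 − 168.5027 = -339.7819°; wrapped into (−180°, 180°]: 20.2181°.
θ = atan2( sin Δλ · cos φ₂ , cos φ₁ · sin φ₂ − sin φ₁ · cos φ₂ · cos Δλ )
  = atan2(0.24113, -0.43646) = 151.080° → normalised to [0°, 360°): 151.080°.

151°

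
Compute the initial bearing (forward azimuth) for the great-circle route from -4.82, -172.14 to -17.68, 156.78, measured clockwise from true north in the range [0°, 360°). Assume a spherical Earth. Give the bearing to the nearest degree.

Δλ = 156.78 − -172.14 = 328.92°; wrapped into (−180°, 180°]: -31.08°.
θ = atan2( sin Δλ · cos φ₂ , cos φ₁ · sin φ₂ − sin φ₁ · cos φ₂ · cos Δλ )
  = atan2(-0.49185, -0.23406) = -115.449° → normalised to [0°, 360°): 244.551°.

245°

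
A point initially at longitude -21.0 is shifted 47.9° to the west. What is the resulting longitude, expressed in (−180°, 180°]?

-68.9°

Start at -21.0°; shift −47.9° → -68.9°.
-68.9° already lies in (−180°, 180°].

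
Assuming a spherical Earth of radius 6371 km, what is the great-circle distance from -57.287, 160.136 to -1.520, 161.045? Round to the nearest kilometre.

Δλ = 161.045 − 160.136 = 0.909°.
Δφ = -1.520 − -57.287 = 55.767°.
a = sin²(Δφ/2) + cos φ₁ · cos φ₂ · sin²(Δλ/2) = 0.218754.
c = 2·atan2(√a, √(1−a)) = 0.97340 rad → d = 6371·c ≈ 6201.53 km.

6202 km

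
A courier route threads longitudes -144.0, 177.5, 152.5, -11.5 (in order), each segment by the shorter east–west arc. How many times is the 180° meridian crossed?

1

Leg 1: -144.0° → +177.5°, shortest Δλ = -38.5° (west) — crosses 180°.
Leg 2: +177.5° → +152.5°, shortest Δλ = -25.0° (west) — does not cross 180°.
Leg 3: +152.5° → -11.5°, shortest Δλ = -164.0° (west) — does not cross 180°.
Total crossings: 1.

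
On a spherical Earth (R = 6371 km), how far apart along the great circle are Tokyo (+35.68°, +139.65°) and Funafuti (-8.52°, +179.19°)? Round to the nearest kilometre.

Δλ = 179.19 − 139.65 = 39.54°.
Δφ = -8.52 − 35.68 = -44.20°.
a = sin²(Δφ/2) + cos φ₁ · cos φ₂ · sin²(Δλ/2) = 0.233453.
c = 2·atan2(√a, √(1−a)) = 1.00854 rad → d = 6371·c ≈ 6425.42 km.

6425 km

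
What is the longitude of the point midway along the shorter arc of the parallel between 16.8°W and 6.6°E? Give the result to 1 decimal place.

5.1°W

Signed shortest Δλ from -16.8° to +6.6° is +23.4°.
Midpoint longitude = -16.8° + (+23.4°)/2 = -16.8° + 11.7° = -5.1°.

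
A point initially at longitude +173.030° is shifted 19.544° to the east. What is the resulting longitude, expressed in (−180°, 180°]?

Start at +173.030°; shift +19.544° → +192.574°.
+192.574° lies outside (−180°, 180°]; subtract 360° → -167.426°.

-167.426°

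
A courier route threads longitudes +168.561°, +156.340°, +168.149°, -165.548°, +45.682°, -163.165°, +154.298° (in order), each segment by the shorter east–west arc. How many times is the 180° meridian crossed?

Leg 1: +168.561° → +156.340°, shortest Δλ = -12.221° (west) — does not cross 180°.
Leg 2: +156.340° → +168.149°, shortest Δλ = 11.809° (east) — does not cross 180°.
Leg 3: +168.149° → -165.548°, shortest Δλ = 26.303° (east) — crosses 180°.
Leg 4: -165.548° → +45.682°, shortest Δλ = -148.77° (west) — crosses 180°.
Leg 5: +45.682° → -163.165°, shortest Δλ = 151.153° (east) — crosses 180°.
Leg 6: -163.165° → +154.298°, shortest Δλ = -42.537° (west) — crosses 180°.
Total crossings: 4.

4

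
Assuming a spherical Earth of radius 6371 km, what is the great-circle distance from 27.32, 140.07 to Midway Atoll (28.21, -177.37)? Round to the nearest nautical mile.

Δλ = -177.37 − 140.07 = -317.44°; wrapped into (−180°, 180°]: 42.56°.
Δφ = 28.21 − 27.32 = 0.89°.
a = sin²(Δφ/2) + cos φ₁ · cos φ₂ · sin²(Δλ/2) = 0.103184.
c = 2·atan2(√a, √(1−a)) = 0.65404 rad → d = 6371·c ≈ 4166.89 km ≈ 2249.94 nmi.

2250 nmi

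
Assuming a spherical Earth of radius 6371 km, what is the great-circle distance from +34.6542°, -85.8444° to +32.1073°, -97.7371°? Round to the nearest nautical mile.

Δλ = -97.7371 − -85.8444 = -11.8927°.
Δφ = 32.1073 − 34.6542 = -2.5469°.
a = sin²(Δφ/2) + cos φ₁ · cos φ₂ · sin²(Δλ/2) = 0.007972.
c = 2·atan2(√a, √(1−a)) = 0.17881 rad → d = 6371·c ≈ 1139.21 km ≈ 615.12 nmi.

615 nmi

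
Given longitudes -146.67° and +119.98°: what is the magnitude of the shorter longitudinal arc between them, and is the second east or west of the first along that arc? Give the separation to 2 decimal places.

93.35° west

Raw difference: 119.98 − -146.67 = 266.65°.
Normalise into (−180°, 180°]: 266.65° − 360° = -93.35°.
Negative ⇒ the second point lies to the west; separation 93.35°.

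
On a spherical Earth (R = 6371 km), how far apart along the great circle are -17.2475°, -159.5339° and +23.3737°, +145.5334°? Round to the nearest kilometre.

Δλ = 145.5334 − -159.5339 = 305.0673°; wrapped into (−180°, 180°]: -54.9327°.
Δφ = 23.3737 − -17.2475 = 40.6212°.
a = sin²(Δφ/2) + cos φ₁ · cos φ₂ · sin²(Δλ/2) = 0.306977.
c = 2·atan2(√a, √(1−a)) = 1.17446 rad → d = 6371·c ≈ 7482.46 km.

7482 km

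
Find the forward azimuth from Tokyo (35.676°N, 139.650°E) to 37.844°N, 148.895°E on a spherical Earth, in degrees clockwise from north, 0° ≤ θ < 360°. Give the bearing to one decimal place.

70.9°

Δλ = 148.895 − 139.650 = 9.245°.
θ = atan2( sin Δλ · cos φ₂ , cos φ₁ · sin φ₂ − sin φ₁ · cos φ₂ · cos Δλ )
  = atan2(0.12687, 0.04381) = 70.948° → normalised to [0°, 360°): 70.948°.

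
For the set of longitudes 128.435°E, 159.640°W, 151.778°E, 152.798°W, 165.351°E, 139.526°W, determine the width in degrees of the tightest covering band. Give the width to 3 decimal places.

92.039°

Sort the longitudes: -159.640°, -152.798°, -139.526°, +128.435°, +151.778°, +165.351°.
Eastward gaps between consecutive values (wrapping around): 6.842°, 13.272°, 267.961°, 23.343°, 13.573°, 35.009°.
Largest gap = 267.961° ⇒ minimal covering band is its complement: 360° − 267.961° = 92.039°.
Band runs from +128.435° eastward to -139.526°, crossing the antimeridian.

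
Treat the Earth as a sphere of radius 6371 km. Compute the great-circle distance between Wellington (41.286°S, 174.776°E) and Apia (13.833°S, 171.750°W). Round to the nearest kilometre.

Δλ = -171.750 − 174.776 = -346.526°; wrapped into (−180°, 180°]: 13.474°.
Δφ = -13.833 − -41.286 = 27.453°.
a = sin²(Δφ/2) + cos φ₁ · cos φ₂ · sin²(Δλ/2) = 0.066347.
c = 2·atan2(√a, √(1−a)) = 0.52103 rad → d = 6371·c ≈ 3319.48 km.

3319 km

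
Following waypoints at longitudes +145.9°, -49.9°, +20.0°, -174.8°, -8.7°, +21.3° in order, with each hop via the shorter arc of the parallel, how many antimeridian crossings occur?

2

Leg 1: +145.9° → -49.9°, shortest Δλ = 164.2° (east) — crosses 180°.
Leg 2: -49.9° → +20.0°, shortest Δλ = 69.9° (east) — does not cross 180°.
Leg 3: +20.0° → -174.8°, shortest Δλ = 165.2° (east) — crosses 180°.
Leg 4: -174.8° → -8.7°, shortest Δλ = 166.1° (east) — does not cross 180°.
Leg 5: -8.7° → +21.3°, shortest Δλ = 30.0° (east) — does not cross 180°.
Total crossings: 2.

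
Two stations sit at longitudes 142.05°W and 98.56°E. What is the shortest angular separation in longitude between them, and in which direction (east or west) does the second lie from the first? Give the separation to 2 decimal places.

119.39° west

Raw difference: 98.56 − -142.05 = 240.61°.
Normalise into (−180°, 180°]: 240.61° − 360° = -119.39°.
Negative ⇒ the second point lies to the west; separation 119.39°.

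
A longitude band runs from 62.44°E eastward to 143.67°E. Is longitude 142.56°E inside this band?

Yes

Band width going east from +62.44° to +143.67°: ((143.67 − 62.44) mod 360) = 81.23°.
Offset of +142.56° east of the west edge: ((142.56 − 62.44) mod 360) = 80.12°.
80.12° ≤ 81.23° ⇒ inside.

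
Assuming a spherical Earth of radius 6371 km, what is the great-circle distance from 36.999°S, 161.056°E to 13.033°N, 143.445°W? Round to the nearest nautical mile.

Δλ = -143.445 − 161.056 = -304.501°; wrapped into (−180°, 180°]: 55.499°.
Δφ = 13.033 − -36.999 = 50.032°.
a = sin²(Δφ/2) + cos φ₁ · cos φ₂ · sin²(Δλ/2) = 0.347498.
c = 2·atan2(√a, √(1−a)) = 1.26085 rad → d = 6371·c ≈ 8032.90 km ≈ 4337.42 nmi.

4337 nmi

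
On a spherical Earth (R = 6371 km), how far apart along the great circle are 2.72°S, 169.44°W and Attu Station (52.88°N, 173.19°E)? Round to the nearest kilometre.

6392 km

Δλ = 173.19 − -169.44 = 342.63°; wrapped into (−180°, 180°]: -17.37°.
Δφ = 52.88 − -2.72 = 55.60°.
a = sin²(Δφ/2) + cos φ₁ · cos φ₂ · sin²(Δλ/2) = 0.231261.
c = 2·atan2(√a, √(1−a)) = 1.00335 rad → d = 6371·c ≈ 6392.37 km.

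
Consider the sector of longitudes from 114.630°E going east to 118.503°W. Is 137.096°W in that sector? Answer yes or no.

Band width going east from +114.630° to -118.503°: ((-118.503 − 114.630) mod 360) = 126.867°.
Offset of -137.096° east of the west edge: ((-137.096 − 114.630) mod 360) = 108.274°.
108.274° ≤ 126.867° ⇒ inside.

Yes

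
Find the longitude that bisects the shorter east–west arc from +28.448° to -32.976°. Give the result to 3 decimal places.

-2.264°

Signed shortest Δλ from +28.448° to -32.976° is -61.424°.
Midpoint longitude = +28.448° + (-61.424°)/2 = +28.448° − 30.712° = -2.264°.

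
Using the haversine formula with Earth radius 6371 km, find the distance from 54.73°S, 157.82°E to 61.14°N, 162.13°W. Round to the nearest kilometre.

13356 km

Δλ = -162.13 − 157.82 = -319.95°; wrapped into (−180°, 180°]: 40.05°.
Δφ = 61.14 − -54.73 = 115.87°.
a = sin²(Δφ/2) + cos φ₁ · cos φ₂ · sin²(Δλ/2) = 0.750846.
c = 2·atan2(√a, √(1−a)) = 2.09635 rad → d = 6371·c ≈ 13355.85 km.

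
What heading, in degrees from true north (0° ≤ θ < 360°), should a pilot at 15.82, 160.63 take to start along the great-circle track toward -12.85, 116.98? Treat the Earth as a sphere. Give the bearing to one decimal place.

238.9°

Δλ = 116.98 − 160.63 = -43.65°.
θ = atan2( sin Δλ · cos φ₂ , cos φ₁ · sin φ₂ − sin φ₁ · cos φ₂ · cos Δλ )
  = atan2(-0.67296, -0.40629) = -121.121° → normalised to [0°, 360°): 238.879°.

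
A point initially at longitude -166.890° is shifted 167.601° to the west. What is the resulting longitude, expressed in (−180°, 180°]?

+25.509°

Start at -166.890°; shift −167.601° → -334.491°.
-334.491° lies outside (−180°, 180°]; add 360° → +25.509°.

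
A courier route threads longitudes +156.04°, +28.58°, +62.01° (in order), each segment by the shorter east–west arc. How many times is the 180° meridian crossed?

0

Leg 1: +156.04° → +28.58°, shortest Δλ = -127.46° (west) — does not cross 180°.
Leg 2: +28.58° → +62.01°, shortest Δλ = 33.43° (east) — does not cross 180°.
Total crossings: 0.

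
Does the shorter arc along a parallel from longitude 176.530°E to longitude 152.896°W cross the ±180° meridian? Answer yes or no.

Yes

Naïve |-152.896 − 176.530| = 329.426° > 180°, so the shorter arc goes the other way round — across 180°.
Signed shortest Δλ = ((-152.896 − 176.530 + 180) mod 360) − 180 = 30.574°.
Going east by 30.574° from +176.530° passes through 180° before reaching -152.896°.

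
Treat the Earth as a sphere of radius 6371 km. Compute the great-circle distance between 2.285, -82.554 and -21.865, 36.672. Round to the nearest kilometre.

13108 km

Δλ = 36.672 − -82.554 = 119.226°.
Δφ = -21.865 − 2.285 = -24.150°.
a = sin²(Δφ/2) + cos φ₁ · cos φ₂ · sin²(Δλ/2) = 0.733810.
c = 2·atan2(√a, √(1−a)) = 2.05739 rad → d = 6371·c ≈ 13107.65 km.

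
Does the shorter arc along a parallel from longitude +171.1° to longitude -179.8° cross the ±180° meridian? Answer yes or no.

Naïve |-179.8 − 171.1| = 350.9° > 180°, so the shorter arc goes the other way round — across 180°.
Signed shortest Δλ = ((-179.8 − 171.1 + 180) mod 360) − 180 = 9.1°.
Going east by 9.1° from +171.1° passes through 180° before reaching -179.8°.

Yes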